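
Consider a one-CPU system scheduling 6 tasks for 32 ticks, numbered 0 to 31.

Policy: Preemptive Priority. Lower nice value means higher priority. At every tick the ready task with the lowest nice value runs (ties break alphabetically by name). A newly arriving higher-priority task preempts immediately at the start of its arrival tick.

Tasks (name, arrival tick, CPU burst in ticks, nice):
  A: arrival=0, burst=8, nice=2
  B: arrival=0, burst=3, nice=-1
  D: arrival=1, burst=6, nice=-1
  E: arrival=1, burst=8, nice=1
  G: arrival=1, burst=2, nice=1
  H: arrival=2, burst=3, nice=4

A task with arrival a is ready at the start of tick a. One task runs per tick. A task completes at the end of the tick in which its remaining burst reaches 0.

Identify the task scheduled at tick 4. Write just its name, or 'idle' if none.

t=0: ready={A,B} → run B
t=1: ready={A,B,D,E,G} → run B
t=2: ready={A,B,D,E,G,H} → run B
t=3: ready={A,D,E,G,H} → run D
t=4: ready={A,D,E,G,H} → run D
t=5: ready={A,D,E,G,H} → run D
t=6: ready={A,D,E,G,H} → run D
t=7: ready={A,D,E,G,H} → run D
t=8: ready={A,D,E,G,H} → run D
t=9: ready={A,E,G,H} → run E
t=10: ready={A,E,G,H} → run E
t=11: ready={A,E,G,H} → run E
t=12: ready={A,E,G,H} → run E
t=13: ready={A,E,G,H} → run E
t=14: ready={A,E,G,H} → run E
t=15: ready={A,E,G,H} → run E
t=16: ready={A,E,G,H} → run E
t=17: ready={A,G,H} → run G
t=18: ready={A,G,H} → run G
t=19: ready={A,H} → run A
t=20: ready={A,H} → run A
t=21: ready={A,H} → run A
t=22: ready={A,H} → run A
t=23: ready={A,H} → run A
t=24: ready={A,H} → run A
t=25: ready={A,H} → run A
t=26: ready={A,H} → run A
t=27: ready={H} → run H
t=28: ready={H} → run H
t=29: ready={H} → run H
t=30: (idle)
t=31: (idle)

running at tick 4 = D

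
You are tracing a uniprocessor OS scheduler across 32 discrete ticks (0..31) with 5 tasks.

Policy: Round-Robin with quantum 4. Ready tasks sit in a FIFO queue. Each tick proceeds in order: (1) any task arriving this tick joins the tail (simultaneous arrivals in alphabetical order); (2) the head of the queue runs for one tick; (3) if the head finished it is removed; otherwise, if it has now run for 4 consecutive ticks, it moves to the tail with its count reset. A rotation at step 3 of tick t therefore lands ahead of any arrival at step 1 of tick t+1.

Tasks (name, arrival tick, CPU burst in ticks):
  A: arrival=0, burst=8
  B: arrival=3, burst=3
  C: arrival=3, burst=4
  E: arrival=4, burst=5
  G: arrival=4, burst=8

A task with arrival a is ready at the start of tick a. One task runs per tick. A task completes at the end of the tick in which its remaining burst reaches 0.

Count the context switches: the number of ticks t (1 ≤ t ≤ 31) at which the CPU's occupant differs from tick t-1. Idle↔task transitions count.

t=0: queue=[A] q_used=0 → run A
t=1: queue=[A] q_used=1 → run A
t=2: queue=[A] q_used=2 → run A
t=3: queue=[A,B,C] q_used=3 → run A
t=4: queue=[B,C,A,E,G] q_used=0 → run B
t=5: queue=[B,C,A,E,G] q_used=1 → run B
t=6: queue=[B,C,A,E,G] q_used=2 → run B
t=7: queue=[C,A,E,G] q_used=0 → run C
t=8: queue=[C,A,E,G] q_used=1 → run C
t=9: queue=[C,A,E,G] q_used=2 → run C
t=10: queue=[C,A,E,G] q_used=3 → run C
t=11: queue=[A,E,G] q_used=0 → run A
t=12: queue=[A,E,G] q_used=1 → run A
t=13: queue=[A,E,G] q_used=2 → run A
t=14: queue=[A,E,G] q_used=3 → run A
t=15: queue=[E,G] q_used=0 → run E
t=16: queue=[E,G] q_used=1 → run E
t=17: queue=[E,G] q_used=2 → run E
t=18: queue=[E,G] q_used=3 → run E
t=19: queue=[G,E] q_used=0 → run G
t=20: queue=[G,E] q_used=1 → run G
t=21: queue=[G,E] q_used=2 → run G
t=22: queue=[G,E] q_used=3 → run G
t=23: queue=[E,G] q_used=0 → run E
t=24: queue=[G] q_used=0 → run G
t=25: queue=[G] q_used=1 → run G
t=26: queue=[G] q_used=2 → run G
t=27: queue=[G] q_used=3 → run G
t=28: (idle)
t=29: (idle)
t=30: (idle)
t=31: (idle)

context switches = 8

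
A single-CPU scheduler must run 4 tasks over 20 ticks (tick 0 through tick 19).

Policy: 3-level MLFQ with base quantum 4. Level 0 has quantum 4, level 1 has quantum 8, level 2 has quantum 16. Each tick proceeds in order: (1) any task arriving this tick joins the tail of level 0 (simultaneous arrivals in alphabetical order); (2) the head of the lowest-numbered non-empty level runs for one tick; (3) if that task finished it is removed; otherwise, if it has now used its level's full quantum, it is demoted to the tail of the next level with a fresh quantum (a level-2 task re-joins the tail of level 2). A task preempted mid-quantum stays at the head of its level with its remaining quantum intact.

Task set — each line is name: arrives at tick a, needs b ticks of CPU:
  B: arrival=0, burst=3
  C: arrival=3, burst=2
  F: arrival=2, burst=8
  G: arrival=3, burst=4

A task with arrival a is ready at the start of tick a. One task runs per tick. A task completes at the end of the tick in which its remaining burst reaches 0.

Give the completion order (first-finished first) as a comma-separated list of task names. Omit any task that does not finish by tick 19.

completion order = B, C, G, F

t=0: L0/L1/L2 = B/-/- → run B
t=1: L0/L1/L2 = B/-/- → run B
t=2: L0/L1/L2 = BF/-/- → run B
t=3: L0/L1/L2 = FCG/-/- → run F
t=4: L0/L1/L2 = FCG/-/- → run F
t=5: L0/L1/L2 = FCG/-/- → run F
t=6: L0/L1/L2 = FCG/-/- → run F
t=7: L0/L1/L2 = CG/F/- → run C
t=8: L0/L1/L2 = CG/F/- → run C
t=9: L0/L1/L2 = G/F/- → run G
t=10: L0/L1/L2 = G/F/- → run G
t=11: L0/L1/L2 = G/F/- → run G
t=12: L0/L1/L2 = G/F/- → run G
t=13: L0/L1/L2 = -/F/- → run F
t=14: L0/L1/L2 = -/F/- → run F
t=15: L0/L1/L2 = -/F/- → run F
t=16: L0/L1/L2 = -/F/- → run F
t=17: (idle)
t=18: (idle)
t=19: (idle)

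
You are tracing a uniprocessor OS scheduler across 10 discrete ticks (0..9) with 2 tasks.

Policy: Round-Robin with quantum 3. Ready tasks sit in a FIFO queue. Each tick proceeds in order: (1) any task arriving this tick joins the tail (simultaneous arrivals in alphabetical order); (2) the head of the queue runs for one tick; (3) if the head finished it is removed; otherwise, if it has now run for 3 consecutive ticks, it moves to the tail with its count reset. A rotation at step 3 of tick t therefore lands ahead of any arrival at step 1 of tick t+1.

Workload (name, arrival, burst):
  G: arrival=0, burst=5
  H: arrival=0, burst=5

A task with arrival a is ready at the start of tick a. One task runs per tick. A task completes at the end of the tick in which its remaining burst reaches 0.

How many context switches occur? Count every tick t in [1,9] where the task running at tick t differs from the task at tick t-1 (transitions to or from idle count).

context switches = 3

t=0: queue=[G,H] q_used=0 → run G
t=1: queue=[G,H] q_used=1 → run G
t=2: queue=[G,H] q_used=2 → run G
t=3: queue=[H,G] q_used=0 → run H
t=4: queue=[H,G] q_used=1 → run H
t=5: queue=[H,G] q_used=2 → run H
t=6: queue=[G,H] q_used=0 → run G
t=7: queue=[G,H] q_used=1 → run G
t=8: queue=[H] q_used=0 → run H
t=9: queue=[H] q_used=1 → run H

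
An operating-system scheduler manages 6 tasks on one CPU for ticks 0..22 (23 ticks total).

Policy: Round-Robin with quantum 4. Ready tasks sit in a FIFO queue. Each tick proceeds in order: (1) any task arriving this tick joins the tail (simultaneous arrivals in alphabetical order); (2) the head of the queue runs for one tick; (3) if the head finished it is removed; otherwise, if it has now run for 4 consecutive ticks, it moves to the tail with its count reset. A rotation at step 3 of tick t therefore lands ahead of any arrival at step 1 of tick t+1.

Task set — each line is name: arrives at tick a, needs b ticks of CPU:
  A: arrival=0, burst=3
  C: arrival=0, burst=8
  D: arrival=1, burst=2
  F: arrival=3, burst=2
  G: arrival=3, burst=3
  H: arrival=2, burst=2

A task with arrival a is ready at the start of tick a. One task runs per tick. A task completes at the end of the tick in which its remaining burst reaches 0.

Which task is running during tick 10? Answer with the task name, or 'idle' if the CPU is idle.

t=0: queue=[A,C] q_used=0 → run A
t=1: queue=[A,C,D] q_used=1 → run A
t=2: queue=[A,C,D,H] q_used=2 → run A
t=3: queue=[C,D,H,F,G] q_used=0 → run C
t=4: queue=[C,D,H,F,G] q_used=1 → run C
t=5: queue=[C,D,H,F,G] q_used=2 → run C
t=6: queue=[C,D,H,F,G] q_used=3 → run C
t=7: queue=[D,H,F,G,C] q_used=0 → run D
t=8: queue=[D,H,F,G,C] q_used=1 → run D
t=9: queue=[H,F,G,C] q_used=0 → run H
t=10: queue=[H,F,G,C] q_used=1 → run H
t=11: queue=[F,G,C] q_used=0 → run F
t=12: queue=[F,G,C] q_used=1 → run F
t=13: queue=[G,C] q_used=0 → run G
t=14: queue=[G,C] q_used=1 → run G
t=15: queue=[G,C] q_used=2 → run G
t=16: queue=[C] q_used=0 → run C
t=17: queue=[C] q_used=1 → run C
t=18: queue=[C] q_used=2 → run C
t=19: queue=[C] q_used=3 → run C
t=20: (idle)
t=21: (idle)
t=22: (idle)

running at tick 10 = H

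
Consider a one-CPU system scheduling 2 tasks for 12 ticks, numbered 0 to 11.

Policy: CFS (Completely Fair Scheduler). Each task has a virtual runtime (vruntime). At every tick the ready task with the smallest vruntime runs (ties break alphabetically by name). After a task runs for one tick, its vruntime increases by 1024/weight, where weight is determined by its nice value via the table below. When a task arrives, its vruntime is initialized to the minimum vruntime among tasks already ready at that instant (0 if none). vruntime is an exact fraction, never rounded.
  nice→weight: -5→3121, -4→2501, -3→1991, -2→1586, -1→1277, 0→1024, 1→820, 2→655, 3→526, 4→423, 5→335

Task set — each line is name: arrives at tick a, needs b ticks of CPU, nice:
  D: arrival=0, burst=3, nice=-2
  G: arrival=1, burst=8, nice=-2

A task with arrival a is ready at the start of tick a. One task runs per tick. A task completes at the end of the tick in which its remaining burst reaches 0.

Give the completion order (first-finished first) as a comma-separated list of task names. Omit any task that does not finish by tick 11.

t=0: vr[D=0] → run D
t=1: vr[D=512/793 G=512/793] → run D
t=2: vr[D=1024/793 G=512/793] → run G
t=3: vr[D=1024/793 G=1024/793] → run D
t=4: vr[G=1024/793] → run G
t=5: vr[G=1536/793] → run G
t=6: vr[G=2048/793] → run G
t=7: vr[G=2560/793] → run G
t=8: vr[G=3072/793] → run G
t=9: vr[G=3584/793] → run G
t=10: vr[G=4096/793] → run G
t=11: (idle)

completion order = D, G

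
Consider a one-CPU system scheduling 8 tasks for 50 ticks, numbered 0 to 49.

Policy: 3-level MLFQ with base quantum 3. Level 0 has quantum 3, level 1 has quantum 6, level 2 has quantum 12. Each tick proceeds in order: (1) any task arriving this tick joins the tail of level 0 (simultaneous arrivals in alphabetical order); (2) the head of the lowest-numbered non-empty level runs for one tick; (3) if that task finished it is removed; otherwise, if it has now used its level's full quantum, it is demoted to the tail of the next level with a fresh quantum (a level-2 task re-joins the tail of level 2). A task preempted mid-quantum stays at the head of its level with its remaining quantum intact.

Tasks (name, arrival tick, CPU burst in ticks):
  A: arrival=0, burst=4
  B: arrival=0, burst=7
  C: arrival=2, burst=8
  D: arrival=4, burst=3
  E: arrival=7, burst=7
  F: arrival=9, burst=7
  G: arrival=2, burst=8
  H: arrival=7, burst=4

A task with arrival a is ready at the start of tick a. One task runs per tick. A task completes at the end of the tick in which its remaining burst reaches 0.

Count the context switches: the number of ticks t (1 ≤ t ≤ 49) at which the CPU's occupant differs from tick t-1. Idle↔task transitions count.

t=0: L0/L1/L2 = AB/-/- → run A
t=1: L0/L1/L2 = AB/-/- → run A
t=2: L0/L1/L2 = ABCG/-/- → run A
t=3: L0/L1/L2 = BCG/A/- → run B
t=4: L0/L1/L2 = BCGD/A/- → run B
t=5: L0/L1/L2 = BCGD/A/- → run B
t=6: L0/L1/L2 = CGD/AB/- → run C
t=7: L0/L1/L2 = CGDEH/AB/- → run C
t=8: L0/L1/L2 = CGDEH/AB/- → run C
t=9: L0/L1/L2 = GDEHF/ABC/- → run G
t=10: L0/L1/L2 = GDEHF/ABC/- → run G
t=11: L0/L1/L2 = GDEHF/ABC/- → run G
t=12: L0/L1/L2 = DEHF/ABCG/- → run D
t=13: L0/L1/L2 = DEHF/ABCG/- → run D
t=14: L0/L1/L2 = DEHF/ABCG/- → run D
t=15: L0/L1/L2 = EHF/ABCG/- → run E
t=16: L0/L1/L2 = EHF/ABCG/- → run E
t=17: L0/L1/L2 = EHF/ABCG/- → run E
t=18: L0/L1/L2 = HF/ABCGE/- → run H
t=19: L0/L1/L2 = HF/ABCGE/- → run H
t=20: L0/L1/L2 = HF/ABCGE/- → run H
t=21: L0/L1/L2 = F/ABCGEH/- → run F
t=22: L0/L1/L2 = F/ABCGEH/- → run F
t=23: L0/L1/L2 = F/ABCGEH/- → run F
t=24: L0/L1/L2 = -/ABCGEHF/- → run A
t=25: L0/L1/L2 = -/BCGEHF/- → run B
t=26: L0/L1/L2 = -/BCGEHF/- → run B
t=27: L0/L1/L2 = -/BCGEHF/- → run B
t=28: L0/L1/L2 = -/BCGEHF/- → run B
t=29: L0/L1/L2 = -/CGEHF/- → run C
t=30: L0/L1/L2 = -/CGEHF/- → run C
t=31: L0/L1/L2 = -/CGEHF/- → run C
t=32: L0/L1/L2 = -/CGEHF/- → run C
t=33: L0/L1/L2 = -/CGEHF/- → run C
t=34: L0/L1/L2 = -/GEHF/- → run G
t=35: L0/L1/L2 = -/GEHF/- → run G
t=36: L0/L1/L2 = -/GEHF/- → run G
t=37: L0/L1/L2 = -/GEHF/- → run G
t=38: L0/L1/L2 = -/GEHF/- → run G
t=39: L0/L1/L2 = -/EHF/- → run E
t=40: L0/L1/L2 = -/EHF/- → run E
t=41: L0/L1/L2 = -/EHF/- → run E
t=42: L0/L1/L2 = -/EHF/- → run E
t=43: L0/L1/L2 = -/HF/- → run H
t=44: L0/L1/L2 = -/F/- → run F
t=45: L0/L1/L2 = -/F/- → run F
t=46: L0/L1/L2 = -/F/- → run F
t=47: L0/L1/L2 = -/F/- → run F
t=48: (idle)
t=49: (idle)

context switches = 15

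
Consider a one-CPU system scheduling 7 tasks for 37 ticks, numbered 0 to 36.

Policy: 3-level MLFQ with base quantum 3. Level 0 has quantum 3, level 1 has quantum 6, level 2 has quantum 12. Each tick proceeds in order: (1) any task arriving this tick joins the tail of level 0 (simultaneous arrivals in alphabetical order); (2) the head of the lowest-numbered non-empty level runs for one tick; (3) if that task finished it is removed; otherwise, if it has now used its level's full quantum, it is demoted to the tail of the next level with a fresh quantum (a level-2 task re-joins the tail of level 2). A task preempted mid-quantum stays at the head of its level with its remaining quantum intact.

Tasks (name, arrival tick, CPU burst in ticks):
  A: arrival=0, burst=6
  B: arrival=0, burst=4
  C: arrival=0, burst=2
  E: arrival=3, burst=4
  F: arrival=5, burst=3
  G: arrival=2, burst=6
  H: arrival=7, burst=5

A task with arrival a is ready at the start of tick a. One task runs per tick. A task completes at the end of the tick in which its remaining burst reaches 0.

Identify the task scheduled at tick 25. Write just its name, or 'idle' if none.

t=0: L0/L1/L2 = ABC/-/- → run A
t=1: L0/L1/L2 = ABC/-/- → run A
t=2: L0/L1/L2 = ABCG/-/- → run A
t=3: L0/L1/L2 = BCGE/A/- → run B
t=4: L0/L1/L2 = BCGE/A/- → run B
t=5: L0/L1/L2 = BCGEF/A/- → run B
t=6: L0/L1/L2 = CGEF/AB/- → run C
t=7: L0/L1/L2 = CGEFH/AB/- → run C
t=8: L0/L1/L2 = GEFH/AB/- → run G
t=9: L0/L1/L2 = GEFH/AB/- → run G
t=10: L0/L1/L2 = GEFH/AB/- → run G
t=11: L0/L1/L2 = EFH/ABG/- → run E
t=12: L0/L1/L2 = EFH/ABG/- → run E
t=13: L0/L1/L2 = EFH/ABG/- → run E
t=14: L0/L1/L2 = FH/ABGE/- → run F
t=15: L0/L1/L2 = FH/ABGE/- → run F
t=16: L0/L1/L2 = FH/ABGE/- → run F
t=17: L0/L1/L2 = H/ABGE/- → run H
t=18: L0/L1/L2 = H/ABGE/- → run H
t=19: L0/L1/L2 = H/ABGE/- → run H
t=20: L0/L1/L2 = -/ABGEH/- → run A
t=21: L0/L1/L2 = -/ABGEH/- → run A
t=22: L0/L1/L2 = -/ABGEH/- → run A
t=23: L0/L1/L2 = -/BGEH/- → run B
t=24: L0/L1/L2 = -/GEH/- → run G
t=25: L0/L1/L2 = -/GEH/- → run G
t=26: L0/L1/L2 = -/GEH/- → run G
t=27: L0/L1/L2 = -/EH/- → run E
t=28: L0/L1/L2 = -/H/- → run H
t=29: L0/L1/L2 = -/H/- → run H
t=30: (idle)
t=31: (idle)
t=32: (idle)
t=33: (idle)
t=34: (idle)
t=35: (idle)
t=36: (idle)

running at tick 25 = G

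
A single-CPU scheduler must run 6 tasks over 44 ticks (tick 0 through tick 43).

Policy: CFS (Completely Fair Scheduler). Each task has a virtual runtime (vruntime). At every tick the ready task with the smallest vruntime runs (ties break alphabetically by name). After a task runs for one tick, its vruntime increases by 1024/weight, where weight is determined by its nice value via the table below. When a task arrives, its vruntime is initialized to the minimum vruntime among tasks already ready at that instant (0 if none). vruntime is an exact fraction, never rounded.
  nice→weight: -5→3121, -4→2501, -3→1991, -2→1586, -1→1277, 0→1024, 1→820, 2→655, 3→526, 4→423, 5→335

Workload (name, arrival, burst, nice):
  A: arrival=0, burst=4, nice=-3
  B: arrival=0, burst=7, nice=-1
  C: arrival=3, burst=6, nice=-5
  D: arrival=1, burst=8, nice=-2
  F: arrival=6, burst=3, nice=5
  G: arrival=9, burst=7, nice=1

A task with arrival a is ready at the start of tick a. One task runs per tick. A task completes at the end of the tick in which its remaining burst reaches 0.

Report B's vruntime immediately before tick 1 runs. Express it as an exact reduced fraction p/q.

t=0: vr[A=0 B=0] → run A
t=1: vr[A=1024/1991 B=0 D=0] → run B
t=2: vr[A=1024/1991 B=1024/1277 D=0] → run D
t=3: vr[A=1024/1991 B=1024/1277 C=1024/1991 D=512/793] → run A
t=4: vr[A=2048/1991 B=1024/1277 C=1024/1991 D=512/793] → run C
t=5: vr[A=2048/1991 B=1024/1277 C=5234688/6213911 D=512/793] → run D
t=6: vr[A=2048/1991 B=1024/1277 C=5234688/6213911 D=1024/793 F=1024/1277] → run B
t=7: vr[A=2048/1991 B=2048/1277 C=5234688/6213911 D=1024/793 F=1024/1277] → run F
t=8: vr[A=2048/1991 B=2048/1277 C=5234688/6213911 D=1024/793 F=1650688/427795] → run C
t=9: vr[A=2048/1991 B=2048/1277 C=7273472/6213911 D=1024/793 F=1650688/427795 G=2048/1991] → run A
t=10: vr[A=3072/1991 B=2048/1277 C=7273472/6213911 D=1024/793 F=1650688/427795 G=2048/1991] → run G
t=11: vr[A=3072/1991 B=2048/1277 C=7273472/6213911 D=1024/793 F=1650688/427795 G=929536/408155] → run C
t=12: vr[A=3072/1991 B=2048/1277 C=9312256/6213911 D=1024/793 F=1650688/427795 G=929536/408155] → run D
t=13: vr[A=3072/1991 B=2048/1277 C=9312256/6213911 D=1536/793 F=1650688/427795 G=929536/408155] → run C
t=14: vr[A=3072/1991 B=2048/1277 C=11351040/6213911 D=1536/793 F=1650688/427795 G=929536/408155] → run A
t=15: vr[B=2048/1277 C=11351040/6213911 D=1536/793 F=1650688/427795 G=929536/408155] → run B
t=16: vr[B=3072/1277 C=11351040/6213911 D=1536/793 F=1650688/427795 G=929536/408155] → run C
t=17: vr[B=3072/1277 C=13389824/6213911 D=1536/793 F=1650688/427795 G=929536/408155] → run D
t=18: vr[B=3072/1277 C=13389824/6213911 D=2048/793 F=1650688/427795 G=929536/408155] → run C
t=19: vr[B=3072/1277 D=2048/793 F=1650688/427795 G=929536/408155] → run G
t=20: vr[B=3072/1277 D=2048/793 F=1650688/427795 G=1439232/408155] → run B
t=21: vr[B=4096/1277 D=2048/793 F=1650688/427795 G=1439232/408155] → run D
t=22: vr[B=4096/1277 D=2560/793 F=1650688/427795 G=1439232/408155] → run B
t=23: vr[B=5120/1277 D=2560/793 F=1650688/427795 G=1439232/408155] → run D
t=24: vr[B=5120/1277 D=3072/793 F=1650688/427795 G=1439232/408155] → run G
t=25: vr[B=5120/1277 D=3072/793 F=1650688/427795 G=1948928/408155] → run F
t=26: vr[B=5120/1277 D=3072/793 F=2958336/427795 G=1948928/408155] → run D
t=27: vr[B=5120/1277 D=3584/793 F=2958336/427795 G=1948928/408155] → run B
t=28: vr[B=6144/1277 D=3584/793 F=2958336/427795 G=1948928/408155] → run D
t=29: vr[B=6144/1277 F=2958336/427795 G=1948928/408155] → run G
t=30: vr[B=6144/1277 F=2958336/427795 G=2458624/408155] → run B
t=31: vr[F=2958336/427795 G=2458624/408155] → run G
t=32: vr[F=2958336/427795 G=593664/81631] → run F
t=33: vr[G=593664/81631] → run G
t=34: vr[G=3478016/408155] → run G
t=35: (idle)
t=36: (idle)
t=37: (idle)
t=38: (idle)
t=39: (idle)
t=40: (idle)
t=41: (idle)
t=42: (idle)
t=43: (idle)

vruntime(B, start of tick 1) = 0/1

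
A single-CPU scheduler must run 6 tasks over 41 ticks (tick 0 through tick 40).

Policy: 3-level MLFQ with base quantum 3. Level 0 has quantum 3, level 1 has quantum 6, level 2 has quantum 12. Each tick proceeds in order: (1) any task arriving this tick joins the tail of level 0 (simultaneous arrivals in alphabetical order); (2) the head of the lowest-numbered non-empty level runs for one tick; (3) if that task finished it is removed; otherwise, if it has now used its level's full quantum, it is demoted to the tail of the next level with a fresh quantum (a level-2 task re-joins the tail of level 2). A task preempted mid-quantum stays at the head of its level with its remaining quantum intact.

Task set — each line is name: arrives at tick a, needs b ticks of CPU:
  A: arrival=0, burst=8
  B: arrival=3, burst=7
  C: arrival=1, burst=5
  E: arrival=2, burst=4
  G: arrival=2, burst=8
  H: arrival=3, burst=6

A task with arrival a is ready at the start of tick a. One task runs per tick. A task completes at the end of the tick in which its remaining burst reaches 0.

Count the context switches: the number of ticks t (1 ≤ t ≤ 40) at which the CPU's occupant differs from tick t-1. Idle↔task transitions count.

context switches = 12

t=0: L0/L1/L2 = A/-/- → run A
t=1: L0/L1/L2 = AC/-/- → run A
t=2: L0/L1/L2 = ACEG/-/- → run A
t=3: L0/L1/L2 = CEGBH/A/- → run C
t=4: L0/L1/L2 = CEGBH/A/- → run C
t=5: L0/L1/L2 = CEGBH/A/- → run C
t=6: L0/L1/L2 = EGBH/AC/- → run E
t=7: L0/L1/L2 = EGBH/AC/- → run E
t=8: L0/L1/L2 = EGBH/AC/- → run E
t=9: L0/L1/L2 = GBH/ACE/- → run G
t=10: L0/L1/L2 = GBH/ACE/- → run G
t=11: L0/L1/L2 = GBH/ACE/- → run G
t=12: L0/L1/L2 = BH/ACEG/- → run B
t=13: L0/L1/L2 = BH/ACEG/- → run B
t=14: L0/L1/L2 = BH/ACEG/- → run B
t=15: L0/L1/L2 = H/ACEGB/- → run H
t=16: L0/L1/L2 = H/ACEGB/- → run H
t=17: L0/L1/L2 = H/ACEGB/- → run H
t=18: L0/L1/L2 = -/ACEGBH/- → run A
t=19: L0/L1/L2 = -/ACEGBH/- → run A
t=20: L0/L1/L2 = -/ACEGBH/- → run A
t=21: L0/L1/L2 = -/ACEGBH/- → run A
t=22: L0/L1/L2 = -/ACEGBH/- → run A
t=23: L0/L1/L2 = -/CEGBH/- → run C
t=24: L0/L1/L2 = -/CEGBH/- → run C
t=25: L0/L1/L2 = -/EGBH/- → run E
t=26: L0/L1/L2 = -/GBH/- → run G
t=27: L0/L1/L2 = -/GBH/- → run G
t=28: L0/L1/L2 = -/GBH/- → run G
t=29: L0/L1/L2 = -/GBH/- → run G
t=30: L0/L1/L2 = -/GBH/- → run G
t=31: L0/L1/L2 = -/BH/- → run B
t=32: L0/L1/L2 = -/BH/- → run B
t=33: L0/L1/L2 = -/BH/- → run B
t=34: L0/L1/L2 = -/BH/- → run B
t=35: L0/L1/L2 = -/H/- → run H
t=36: L0/L1/L2 = -/H/- → run H
t=37: L0/L1/L2 = -/H/- → run H
t=38: (idle)
t=39: (idle)
t=40: (idle)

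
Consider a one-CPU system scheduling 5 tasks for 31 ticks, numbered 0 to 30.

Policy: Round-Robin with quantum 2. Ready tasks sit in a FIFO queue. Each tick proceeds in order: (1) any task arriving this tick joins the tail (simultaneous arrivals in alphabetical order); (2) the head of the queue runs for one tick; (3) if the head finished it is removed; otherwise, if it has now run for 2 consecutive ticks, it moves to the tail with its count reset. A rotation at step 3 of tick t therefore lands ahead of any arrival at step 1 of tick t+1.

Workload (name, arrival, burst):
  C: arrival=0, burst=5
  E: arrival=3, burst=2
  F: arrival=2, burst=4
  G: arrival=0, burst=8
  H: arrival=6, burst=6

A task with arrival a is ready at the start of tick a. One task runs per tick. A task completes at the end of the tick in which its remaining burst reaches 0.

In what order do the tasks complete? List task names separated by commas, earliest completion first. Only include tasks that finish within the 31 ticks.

t=0: queue=[C,G] q_used=0 → run C
t=1: queue=[C,G] q_used=1 → run C
t=2: queue=[G,C,F] q_used=0 → run G
t=3: queue=[G,C,F,E] q_used=1 → run G
t=4: queue=[C,F,E,G] q_used=0 → run C
t=5: queue=[C,F,E,G] q_used=1 → run C
t=6: queue=[F,E,G,C,H] q_used=0 → run F
t=7: queue=[F,E,G,C,H] q_used=1 → run F
t=8: queue=[E,G,C,H,F] q_used=0 → run E
t=9: queue=[E,G,C,H,F] q_used=1 → run E
t=10: queue=[G,C,H,F] q_used=0 → run G
t=11: queue=[G,C,H,F] q_used=1 → run G
t=12: queue=[C,H,F,G] q_used=0 → run C
t=13: queue=[H,F,G] q_used=0 → run H
t=14: queue=[H,F,G] q_used=1 → run H
t=15: queue=[F,G,H] q_used=0 → run F
t=16: queue=[F,G,H] q_used=1 → run F
t=17: queue=[G,H] q_used=0 → run G
t=18: queue=[G,H] q_used=1 → run G
t=19: queue=[H,G] q_used=0 → run H
t=20: queue=[H,G] q_used=1 → run H
t=21: queue=[G,H] q_used=0 → run G
t=22: queue=[G,H] q_used=1 → run G
t=23: queue=[H] q_used=0 → run H
t=24: queue=[H] q_used=1 → run H
t=25: (idle)
t=26: (idle)
t=27: (idle)
t=28: (idle)
t=29: (idle)
t=30: (idle)

completion order = E, C, F, G, H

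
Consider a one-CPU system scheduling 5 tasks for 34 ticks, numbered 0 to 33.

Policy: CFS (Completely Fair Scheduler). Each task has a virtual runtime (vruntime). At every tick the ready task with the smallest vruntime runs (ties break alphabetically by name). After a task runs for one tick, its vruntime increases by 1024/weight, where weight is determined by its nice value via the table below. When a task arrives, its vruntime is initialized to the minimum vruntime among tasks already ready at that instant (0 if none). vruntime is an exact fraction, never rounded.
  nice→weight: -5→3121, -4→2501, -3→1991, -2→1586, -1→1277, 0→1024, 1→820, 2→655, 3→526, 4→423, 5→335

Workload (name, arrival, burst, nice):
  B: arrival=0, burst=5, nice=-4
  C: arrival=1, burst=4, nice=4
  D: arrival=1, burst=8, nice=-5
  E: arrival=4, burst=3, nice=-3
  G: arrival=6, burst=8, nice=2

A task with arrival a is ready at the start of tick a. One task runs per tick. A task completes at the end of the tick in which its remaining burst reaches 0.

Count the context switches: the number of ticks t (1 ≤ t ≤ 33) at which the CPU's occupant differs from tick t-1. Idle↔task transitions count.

context switches = 22

t=0: vr[B=0] → run B
t=1: vr[B=1024/2501 C=1024/2501 D=1024/2501] → run B
t=2: vr[B=2048/2501 C=1024/2501 D=1024/2501] → run C
t=3: vr[B=2048/2501 C=2994176/1057923 D=1024/2501] → run D
t=4: vr[B=2048/2501 C=2994176/1057923 D=5756928/7805621 E=5756928/7805621] → run D
t=5: vr[B=2048/2501 C=2994176/1057923 D=8317952/7805621 E=5756928/7805621] → run E
t=6: vr[B=2048/2501 C=2994176/1057923 D=8317952/7805621 E=19454999552/15540991411 G=2048/2501] → run B
t=7: vr[B=3072/2501 C=2994176/1057923 D=8317952/7805621 E=19454999552/15540991411 G=2048/2501] → run G
t=8: vr[B=3072/2501 C=2994176/1057923 D=8317952/7805621 E=19454999552/15540991411 G=3902464/1638155] → run D
t=9: vr[B=3072/2501 C=2994176/1057923 D=10878976/7805621 E=19454999552/15540991411 G=3902464/1638155] → run B
t=10: vr[B=4096/2501 C=2994176/1057923 D=10878976/7805621 E=19454999552/15540991411 G=3902464/1638155] → run E
t=11: vr[B=4096/2501 C=2994176/1057923 D=10878976/7805621 E=27447955456/15540991411 G=3902464/1638155] → run D
t=12: vr[B=4096/2501 C=2994176/1057923 D=13440000/7805621 E=27447955456/15540991411 G=3902464/1638155] → run B
t=13: vr[C=2994176/1057923 D=13440000/7805621 E=27447955456/15540991411 G=3902464/1638155] → run D
t=14: vr[C=2994176/1057923 D=16001024/7805621 E=27447955456/15540991411 G=3902464/1638155] → run E
t=15: vr[C=2994176/1057923 D=16001024/7805621 G=3902464/1638155] → run D
t=16: vr[C=2994176/1057923 D=18562048/7805621 G=3902464/1638155] → run D
t=17: vr[C=2994176/1057923 D=21123072/7805621 G=3902464/1638155] → run G
t=18: vr[C=2994176/1057923 D=21123072/7805621 G=6463488/1638155] → run D
t=19: vr[C=2994176/1057923 G=6463488/1638155] → run C
t=20: vr[C=5555200/1057923 G=6463488/1638155] → run G
t=21: vr[C=5555200/1057923 G=9024512/1638155] → run C
t=22: vr[C=2705408/352641 G=9024512/1638155] → run G
t=23: vr[C=2705408/352641 G=11585536/1638155] → run G
t=24: vr[C=2705408/352641 G=2829312/327631] → run C
t=25: vr[G=2829312/327631] → run G
t=26: vr[G=16707584/1638155] → run G
t=27: vr[G=19268608/1638155] → run G
t=28: (idle)
t=29: (idle)
t=30: (idle)
t=31: (idle)
t=32: (idle)
t=33: (idle)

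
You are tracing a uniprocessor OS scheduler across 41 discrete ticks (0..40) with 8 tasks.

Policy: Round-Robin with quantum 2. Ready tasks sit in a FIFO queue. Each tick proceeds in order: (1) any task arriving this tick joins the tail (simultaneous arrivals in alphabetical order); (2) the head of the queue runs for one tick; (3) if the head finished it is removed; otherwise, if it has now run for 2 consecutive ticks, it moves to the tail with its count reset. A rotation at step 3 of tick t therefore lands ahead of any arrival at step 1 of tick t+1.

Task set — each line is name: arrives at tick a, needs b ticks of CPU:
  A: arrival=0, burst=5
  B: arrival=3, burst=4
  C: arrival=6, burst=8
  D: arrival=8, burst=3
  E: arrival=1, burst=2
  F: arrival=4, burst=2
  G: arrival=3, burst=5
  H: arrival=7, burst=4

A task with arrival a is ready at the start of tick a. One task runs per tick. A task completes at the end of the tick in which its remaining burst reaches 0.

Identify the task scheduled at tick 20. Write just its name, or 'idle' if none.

t=0: queue=[A] q_used=0 → run A
t=1: queue=[A,E] q_used=1 → run A
t=2: queue=[E,A] q_used=0 → run E
t=3: queue=[E,A,B,G] q_used=1 → run E
t=4: queue=[A,B,G,F] q_used=0 → run A
t=5: queue=[A,B,G,F] q_used=1 → run A
t=6: queue=[B,G,F,A,C] q_used=0 → run B
t=7: queue=[B,G,F,A,C,H] q_used=1 → run B
t=8: queue=[G,F,A,C,H,B,D] q_used=0 → run G
t=9: queue=[G,F,A,C,H,B,D] q_used=1 → run G
t=10: queue=[F,A,C,H,B,D,G] q_used=0 → run F
t=11: queue=[F,A,C,H,B,D,G] q_used=1 → run F
t=12: queue=[A,C,H,B,D,G] q_used=0 → run A
t=13: queue=[C,H,B,D,G] q_used=0 → run C
t=14: queue=[C,H,B,D,G] q_used=1 → run C
t=15: queue=[H,B,D,G,C] q_used=0 → run H
t=16: queue=[H,B,D,G,C] q_used=1 → run H
t=17: queue=[B,D,G,C,H] q_used=0 → run B
t=18: queue=[B,D,G,C,H] q_used=1 → run B
t=19: queue=[D,G,C,H] q_used=0 → run D
t=20: queue=[D,G,C,H] q_used=1 → run D
t=21: queue=[G,C,H,D] q_used=0 → run G
t=22: queue=[G,C,H,D] q_used=1 → run G
t=23: queue=[C,H,D,G] q_used=0 → run C
t=24: queue=[C,H,D,G] q_used=1 → run C
t=25: queue=[H,D,G,C] q_used=0 → run H
t=26: queue=[H,D,G,C] q_used=1 → run H
t=27: queue=[D,G,C] q_used=0 → run D
t=28: queue=[G,C] q_used=0 → run G
t=29: queue=[C] q_used=0 → run C
t=30: queue=[C] q_used=1 → run C
t=31: queue=[C] q_used=0 → run C
t=32: queue=[C] q_used=1 → run C
t=33: (idle)
t=34: (idle)
t=35: (idle)
t=36: (idle)
t=37: (idle)
t=38: (idle)
t=39: (idle)
t=40: (idle)

running at tick 20 = D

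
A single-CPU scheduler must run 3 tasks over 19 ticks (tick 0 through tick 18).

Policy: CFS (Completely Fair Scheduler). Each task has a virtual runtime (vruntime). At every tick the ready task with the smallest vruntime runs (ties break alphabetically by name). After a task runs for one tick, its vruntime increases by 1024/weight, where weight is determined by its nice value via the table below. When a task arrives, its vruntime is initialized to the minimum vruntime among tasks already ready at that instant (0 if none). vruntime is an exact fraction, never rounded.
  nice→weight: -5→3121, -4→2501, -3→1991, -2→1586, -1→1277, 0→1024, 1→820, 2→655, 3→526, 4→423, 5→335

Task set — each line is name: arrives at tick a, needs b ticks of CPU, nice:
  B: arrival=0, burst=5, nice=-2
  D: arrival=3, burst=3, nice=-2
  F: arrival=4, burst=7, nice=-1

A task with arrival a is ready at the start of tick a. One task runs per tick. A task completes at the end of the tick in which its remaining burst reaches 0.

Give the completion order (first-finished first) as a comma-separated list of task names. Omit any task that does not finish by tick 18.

t=0: vr[B=0] → run B
t=1: vr[B=512/793] → run B
t=2: vr[B=1024/793] → run B
t=3: vr[B=1536/793 D=1536/793] → run B
t=4: vr[B=2048/793 D=1536/793 F=1536/793] → run D
t=5: vr[B=2048/793 D=2048/793 F=1536/793] → run F
t=6: vr[B=2048/793 D=2048/793 F=2773504/1012661] → run B
t=7: vr[D=2048/793 F=2773504/1012661] → run D
t=8: vr[D=2560/793 F=2773504/1012661] → run F
t=9: vr[D=2560/793 F=3585536/1012661] → run D
t=10: vr[F=3585536/1012661] → run F
t=11: vr[F=4397568/1012661] → run F
t=12: vr[F=5209600/1012661] → run F
t=13: vr[F=6021632/1012661] → run F
t=14: vr[F=6833664/1012661] → run F
t=15: (idle)
t=16: (idle)
t=17: (idle)
t=18: (idle)

completion order = B, D, F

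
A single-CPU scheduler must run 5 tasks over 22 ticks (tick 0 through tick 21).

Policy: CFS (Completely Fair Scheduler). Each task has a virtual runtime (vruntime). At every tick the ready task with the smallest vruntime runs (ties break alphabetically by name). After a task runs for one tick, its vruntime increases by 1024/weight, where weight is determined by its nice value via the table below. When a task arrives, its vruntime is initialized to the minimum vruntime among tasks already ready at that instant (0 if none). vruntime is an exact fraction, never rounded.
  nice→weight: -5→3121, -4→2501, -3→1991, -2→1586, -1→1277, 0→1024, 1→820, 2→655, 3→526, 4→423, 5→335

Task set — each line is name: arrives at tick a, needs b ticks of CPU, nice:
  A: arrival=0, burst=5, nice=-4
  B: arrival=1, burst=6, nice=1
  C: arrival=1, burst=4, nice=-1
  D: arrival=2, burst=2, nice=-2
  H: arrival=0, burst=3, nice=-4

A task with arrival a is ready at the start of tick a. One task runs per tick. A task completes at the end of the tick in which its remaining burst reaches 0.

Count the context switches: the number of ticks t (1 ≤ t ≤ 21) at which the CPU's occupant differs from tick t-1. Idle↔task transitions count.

t=0: vr[A=0 H=0] → run A
t=1: vr[A=1024/2501 B=0 C=0 H=0] → run B
t=2: vr[A=1024/2501 B=256/205 C=0 D=0 H=0] → run C
t=3: vr[A=1024/2501 B=256/205 C=1024/1277 D=0 H=0] → run D
t=4: vr[A=1024/2501 B=256/205 C=1024/1277 D=512/793 H=0] → run H
t=5: vr[A=1024/2501 B=256/205 C=1024/1277 D=512/793 H=1024/2501] → run A
t=6: vr[A=2048/2501 B=256/205 C=1024/1277 D=512/793 H=1024/2501] → run H
t=7: vr[A=2048/2501 B=256/205 C=1024/1277 D=512/793 H=2048/2501] → run D
t=8: vr[A=2048/2501 B=256/205 C=1024/1277 H=2048/2501] → run C
t=9: vr[A=2048/2501 B=256/205 C=2048/1277 H=2048/2501] → run A
t=10: vr[A=3072/2501 B=256/205 C=2048/1277 H=2048/2501] → run H
t=11: vr[A=3072/2501 B=256/205 C=2048/1277] → run A
t=12: vr[A=4096/2501 B=256/205 C=2048/1277] → run B
t=13: vr[A=4096/2501 B=512/205 C=2048/1277] → run C
t=14: vr[A=4096/2501 B=512/205 C=3072/1277] → run A
t=15: vr[B=512/205 C=3072/1277] → run C
t=16: vr[B=512/205] → run B
t=17: vr[B=768/205] → run B
t=18: vr[B=1024/205] → run B
t=19: vr[B=256/41] → run B
t=20: (idle)
t=21: (idle)

context switches = 17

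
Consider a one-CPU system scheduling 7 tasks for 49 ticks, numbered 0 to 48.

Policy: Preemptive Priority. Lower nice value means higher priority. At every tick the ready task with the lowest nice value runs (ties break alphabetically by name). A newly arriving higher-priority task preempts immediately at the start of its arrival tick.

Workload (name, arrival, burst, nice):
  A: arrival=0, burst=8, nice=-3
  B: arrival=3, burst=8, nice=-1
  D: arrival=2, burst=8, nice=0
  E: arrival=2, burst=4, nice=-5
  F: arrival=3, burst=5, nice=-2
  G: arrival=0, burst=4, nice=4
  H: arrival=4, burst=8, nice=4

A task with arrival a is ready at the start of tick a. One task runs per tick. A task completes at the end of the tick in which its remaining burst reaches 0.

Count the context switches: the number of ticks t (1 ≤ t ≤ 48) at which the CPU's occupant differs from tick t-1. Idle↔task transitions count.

context switches = 8

t=0: ready={A,G} → run A
t=1: ready={A,G} → run A
t=2: ready={A,D,E,G} → run E
t=3: ready={A,B,D,E,F,G} → run E
t=4: ready={A,B,D,E,F,G,H} → run E
t=5: ready={A,B,D,E,F,G,H} → run E
t=6: ready={A,B,D,F,G,H} → run A
t=7: ready={A,B,D,F,G,H} → run A
t=8: ready={A,B,D,F,G,H} → run A
t=9: ready={A,B,D,F,G,H} → run A
t=10: ready={A,B,D,F,G,H} → run A
t=11: ready={A,B,D,F,G,H} → run A
t=12: ready={B,D,F,G,H} → run F
t=13: ready={B,D,F,G,H} → run F
t=14: ready={B,D,F,G,H} → run F
t=15: ready={B,D,F,G,H} → run F
t=16: ready={B,D,F,G,H} → run F
t=17: ready={B,D,G,H} → run B
t=18: ready={B,D,G,H} → run B
t=19: ready={B,D,G,H} → run B
t=20: ready={B,D,G,H} → run B
t=21: ready={B,D,G,H} → run B
t=22: ready={B,D,G,H} → run B
t=23: ready={B,D,G,H} → run B
t=24: ready={B,D,G,H} → run B
t=25: ready={D,G,H} → run D
t=26: ready={D,G,H} → run D
t=27: ready={D,G,H} → run D
t=28: ready={D,G,H} → run D
t=29: ready={D,G,H} → run D
t=30: ready={D,G,H} → run D
t=31: ready={D,G,H} → run D
t=32: ready={D,G,H} → run D
t=33: ready={G,H} → run G
t=34: ready={G,H} → run G
t=35: ready={G,H} → run G
t=36: ready={G,H} → run G
t=37: ready={H} → run H
t=38: ready={H} → run H
t=39: ready={H} → run H
t=40: ready={H} → run H
t=41: ready={H} → run H
t=42: ready={H} → run H
t=43: ready={H} → run H
t=44: ready={H} → run H
t=45: (idle)
t=46: (idle)
t=47: (idle)
t=48: (idle)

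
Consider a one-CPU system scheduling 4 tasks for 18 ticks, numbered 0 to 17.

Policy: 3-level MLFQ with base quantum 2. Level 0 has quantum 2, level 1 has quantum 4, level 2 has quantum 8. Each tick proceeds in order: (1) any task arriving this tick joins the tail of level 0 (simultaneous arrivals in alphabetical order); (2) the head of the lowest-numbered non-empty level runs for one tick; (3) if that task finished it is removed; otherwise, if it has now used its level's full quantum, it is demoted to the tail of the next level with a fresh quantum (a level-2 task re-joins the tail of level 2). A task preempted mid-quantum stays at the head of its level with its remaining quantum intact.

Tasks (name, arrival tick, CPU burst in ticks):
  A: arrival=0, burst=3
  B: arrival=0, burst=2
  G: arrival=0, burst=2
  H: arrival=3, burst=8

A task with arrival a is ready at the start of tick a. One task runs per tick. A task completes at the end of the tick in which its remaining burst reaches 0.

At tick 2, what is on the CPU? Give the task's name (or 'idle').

t=0: L0/L1/L2 = ABG/-/- → run A
t=1: L0/L1/L2 = ABG/-/- → run A
t=2: L0/L1/L2 = BG/A/- → run B
t=3: L0/L1/L2 = BGH/A/- → run B
t=4: L0/L1/L2 = GH/A/- → run G
t=5: L0/L1/L2 = GH/A/- → run G
t=6: L0/L1/L2 = H/A/- → run H
t=7: L0/L1/L2 = H/A/- → run H
t=8: L0/L1/L2 = -/AH/- → run A
t=9: L0/L1/L2 = -/H/- → run H
t=10: L0/L1/L2 = -/H/- → run H
t=11: L0/L1/L2 = -/H/- → run H
t=12: L0/L1/L2 = -/H/- → run H
t=13: L0/L1/L2 = -/-/H → run H
t=14: L0/L1/L2 = -/-/H → run H
t=15: (idle)
t=16: (idle)
t=17: (idle)

running at tick 2 = B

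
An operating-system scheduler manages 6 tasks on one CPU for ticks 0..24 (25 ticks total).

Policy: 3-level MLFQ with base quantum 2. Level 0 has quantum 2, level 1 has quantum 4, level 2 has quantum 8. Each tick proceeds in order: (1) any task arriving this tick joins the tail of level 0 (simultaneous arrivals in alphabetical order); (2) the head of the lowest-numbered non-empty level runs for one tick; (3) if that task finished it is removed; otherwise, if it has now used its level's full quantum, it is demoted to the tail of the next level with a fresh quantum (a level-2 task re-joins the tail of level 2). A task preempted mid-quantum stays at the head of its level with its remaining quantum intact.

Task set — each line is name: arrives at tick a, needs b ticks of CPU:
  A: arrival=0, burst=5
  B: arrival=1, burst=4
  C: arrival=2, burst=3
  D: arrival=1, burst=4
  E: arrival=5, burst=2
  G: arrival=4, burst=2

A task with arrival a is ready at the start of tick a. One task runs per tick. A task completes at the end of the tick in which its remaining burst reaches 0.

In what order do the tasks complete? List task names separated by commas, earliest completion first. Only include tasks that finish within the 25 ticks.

t=0: L0/L1/L2 = A/-/- → run A
t=1: L0/L1/L2 = ABD/-/- → run A
t=2: L0/L1/L2 = BDC/A/- → run B
t=3: L0/L1/L2 = BDC/A/- → run B
t=4: L0/L1/L2 = DCG/AB/- → run D
t=5: L0/L1/L2 = DCGE/AB/- → run D
t=6: L0/L1/L2 = CGE/ABD/- → run C
t=7: L0/L1/L2 = CGE/ABD/- → run C
t=8: L0/L1/L2 = GE/ABDC/- → run G
t=9: L0/L1/L2 = GE/ABDC/- → run G
t=10: L0/L1/L2 = E/ABDC/- → run E
t=11: L0/L1/L2 = E/ABDC/- → run E
t=12: L0/L1/L2 = -/ABDC/- → run A
t=13: L0/L1/L2 = -/ABDC/- → run A
t=14: L0/L1/L2 = -/ABDC/- → run A
t=15: L0/L1/L2 = -/BDC/- → run B
t=16: L0/L1/L2 = -/BDC/- → run B
t=17: L0/L1/L2 = -/DC/- → run D
t=18: L0/L1/L2 = -/DC/- → run D
t=19: L0/L1/L2 = -/C/- → run C
t=20: (idle)
t=21: (idle)
t=22: (idle)
t=23: (idle)
t=24: (idle)

completion order = G, E, A, B, D, C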